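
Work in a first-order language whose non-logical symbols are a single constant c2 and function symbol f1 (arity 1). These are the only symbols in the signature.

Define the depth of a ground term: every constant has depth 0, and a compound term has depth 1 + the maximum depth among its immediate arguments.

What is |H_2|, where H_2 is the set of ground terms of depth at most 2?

Count level by level. With function symbols f1/1, the terms of depth ≤ k are the 1 constant together with each function applied to depth-≤(k−1) tuples, so N_k = 1 + N_{k-1}.
N_0 = 1
N_1 = 1 + 1 = 2
N_2 = 1 + 2 = 3

3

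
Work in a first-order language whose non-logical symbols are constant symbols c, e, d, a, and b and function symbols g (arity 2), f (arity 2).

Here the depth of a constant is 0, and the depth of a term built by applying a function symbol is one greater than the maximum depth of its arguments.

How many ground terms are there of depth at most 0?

Count level by level. With function symbols g/2, f/2, the terms of depth ≤ k are the 5 constants together with each function applied to depth-≤(k−1) tuples, so N_k = 5 + N_{k-1}^2 + N_{k-1}^2.
N_0 = 5

5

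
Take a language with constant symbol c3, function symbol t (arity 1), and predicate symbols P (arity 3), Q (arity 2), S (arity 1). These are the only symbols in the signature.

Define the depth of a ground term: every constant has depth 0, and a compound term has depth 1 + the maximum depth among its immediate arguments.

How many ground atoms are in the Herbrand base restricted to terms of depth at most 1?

14

First count ground terms of depth ≤ 1.
Count level by level. With function symbols t/1, the terms of depth ≤ k are the 1 constant together with each function applied to depth-≤(k−1) tuples, so N_k = 1 + N_{k-1}.
N_0 = 1
N_1 = 1 + 1 = 2
So |H| = 2.
A ground atom is a predicate applied to a tuple of terms from H, so the count is the sum over predicates of |H|^arity:
  P: 2^3 = 8;  Q: 2^2 = 4;  S: 2
Total ground atoms: 8 + 4 + 2 = 14.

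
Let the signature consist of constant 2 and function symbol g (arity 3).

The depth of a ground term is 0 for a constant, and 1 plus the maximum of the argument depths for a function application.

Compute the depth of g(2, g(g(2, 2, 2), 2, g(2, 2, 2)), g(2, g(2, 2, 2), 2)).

depth(g(2, 2, 2)) = 1 + max(0, 0, 0) = 1
depth(g(g(2, 2, 2), 2, g(2, 2, 2))) = 1 + max(1, 0, 1) = 2
depth(g(2, g(2, 2, 2), 2)) = 1 + max(0, 1, 0) = 2
depth(g(2, g(g(2, 2, 2), 2, g(2, 2, 2)), g(2, g(2, 2, 2), 2))) = 1 + max(0, 2, 2) = 3

3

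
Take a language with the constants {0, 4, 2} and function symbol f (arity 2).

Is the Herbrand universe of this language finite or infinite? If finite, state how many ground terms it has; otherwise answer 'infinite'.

The signature has at least one function symbol (f, arity 2) and at least one constant (0).
Iterating f gives infinitely many distinct ground terms: 0, f(0, 0), f(f(0, 0), f(0, 0)), ...
So the Herbrand universe is infinite.

infinite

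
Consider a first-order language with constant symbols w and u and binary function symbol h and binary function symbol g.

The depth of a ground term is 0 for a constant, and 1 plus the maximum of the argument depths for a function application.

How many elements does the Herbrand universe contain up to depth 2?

Write N_k for the number of ground terms of depth ≤ k. A term of depth ≤ k is either a constant or a function symbol applied to arguments of depth ≤ k−1, so N_k = 2 + N_{k-1}^2 + N_{k-1}^2.
N_0 = 2
N_1 = 2 + 2^2 + 2^2 = 10
N_2 = 2 + 10^2 + 10^2 = 202

202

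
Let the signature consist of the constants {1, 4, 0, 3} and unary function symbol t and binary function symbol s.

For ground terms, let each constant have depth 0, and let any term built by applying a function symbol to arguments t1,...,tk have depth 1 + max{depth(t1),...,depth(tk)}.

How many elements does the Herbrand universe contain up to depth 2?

Write N_k for the number of ground terms of depth ≤ k. A term of depth ≤ k is either a constant or a function symbol applied to arguments of depth ≤ k−1, so N_k = 4 + N_{k-1} + N_{k-1}^2.
N_0 = 4
N_1 = 4 + 4 + 4^2 = 24
N_2 = 4 + 24 + 24^2 = 604

604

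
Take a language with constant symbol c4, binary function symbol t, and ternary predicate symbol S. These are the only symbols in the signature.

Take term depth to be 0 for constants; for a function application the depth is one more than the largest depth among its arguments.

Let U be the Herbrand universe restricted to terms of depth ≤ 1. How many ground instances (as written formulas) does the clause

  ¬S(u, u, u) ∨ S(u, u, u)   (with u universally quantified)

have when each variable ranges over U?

2

Ground terms of depth ≤ 1:
  Let N_k = |{terms of depth ≤ k}|. Then N_0 = 1 and N_k = 1 + N_{k-1}^2 for k ≥ 1 (one summand per function symbol, arity giving the exponent).
  N_0 = 1
  N_1 = 1 + 1^2 = 2
So there are 2 ground terms available for substitution.
The body mentions the single quantified variable u; since ground terms form a free algebra, no two substitutions collapse to the same formula.
Number of ground instances = 2.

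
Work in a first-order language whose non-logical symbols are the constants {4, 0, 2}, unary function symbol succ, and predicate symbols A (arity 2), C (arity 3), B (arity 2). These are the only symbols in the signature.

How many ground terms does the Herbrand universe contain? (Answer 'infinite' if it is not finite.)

infinite

The signature has at least one function symbol (succ, arity 1) and at least one constant (4).
Iterating succ gives infinitely many distinct ground terms: 4, succ(4), succ(succ(4)), ...
So the Herbrand universe is infinite.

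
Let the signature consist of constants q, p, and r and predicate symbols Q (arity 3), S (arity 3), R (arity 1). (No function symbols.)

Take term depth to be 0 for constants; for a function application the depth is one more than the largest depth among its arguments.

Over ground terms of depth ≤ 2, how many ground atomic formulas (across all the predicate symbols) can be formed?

First count ground terms of depth ≤ 2.
With no function symbols every ground term is a constant, so there are exactly 3 ground terms at every depth bound.
N_0 = 3
N_1 = 3
N_2 = 3
So |H| = 3.
Each predicate of arity r yields |H|^r ground atoms (one per choice of an r-tuple from H):
  Q: 3^3 = 27;  S: 3^3 = 27;  R: 3
Total ground atoms: 27 + 27 + 3 = 57.

57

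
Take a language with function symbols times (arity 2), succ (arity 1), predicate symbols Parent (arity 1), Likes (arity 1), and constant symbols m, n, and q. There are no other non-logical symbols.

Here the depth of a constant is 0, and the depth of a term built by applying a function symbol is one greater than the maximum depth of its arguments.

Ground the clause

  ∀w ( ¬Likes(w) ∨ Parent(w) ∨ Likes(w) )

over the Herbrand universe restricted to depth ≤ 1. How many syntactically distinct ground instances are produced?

15

Ground terms of depth ≤ 1:
  Let N_k count ground terms of depth at most k. Each non-constant term of depth ≤ k is some function symbol applied to depth-≤(k−1) arguments, giving N_k = 3 + N_{k-1}^2 + N_{k-1}.
  N_0 = 3
  N_1 = 3 + 3^2 + 3 = 15
So there are 15 ground terms available for substitution.
The variable w ranges independently over the available ground terms, and distinct assignments produce distinct instances.
Number of ground instances = 15.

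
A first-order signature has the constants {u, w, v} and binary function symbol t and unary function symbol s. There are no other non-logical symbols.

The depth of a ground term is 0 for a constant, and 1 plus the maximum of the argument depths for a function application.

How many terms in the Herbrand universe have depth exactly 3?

59052

Let N_k count ground terms of depth at most k. Each non-constant term of depth ≤ k is some function symbol applied to depth-≤(k−1) arguments, giving N_k = 3 + N_{k-1}^2 + N_{k-1}.
N_0 = 3
N_1 = 3 + 3^2 + 3 = 15
N_2 = 3 + 15^2 + 15 = 243
N_3 = 3 + 243^2 + 243 = 59295
Terms of depth exactly 3: N_3 − N_2 = 59295 − 243 = 59052.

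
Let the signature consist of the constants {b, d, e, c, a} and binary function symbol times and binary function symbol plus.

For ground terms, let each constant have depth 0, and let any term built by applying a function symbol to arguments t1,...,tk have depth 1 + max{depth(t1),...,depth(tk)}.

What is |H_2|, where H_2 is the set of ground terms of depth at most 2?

6055

If N_k denotes the number of depth-≤k ground terms, the 5 constants give N_0 = 5, and each function symbol of arity r contributes N_{k-1}^r new terms at level k: N_k = 5 + N_{k-1}^2 + N_{k-1}^2.
N_0 = 5
N_1 = 5 + 5^2 + 5^2 = 55
N_2 = 5 + 55^2 + 55^2 = 6055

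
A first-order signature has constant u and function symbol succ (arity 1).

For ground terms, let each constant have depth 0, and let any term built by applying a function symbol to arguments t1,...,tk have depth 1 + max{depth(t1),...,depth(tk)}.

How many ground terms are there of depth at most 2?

3

Write N_k for the number of ground terms of depth ≤ k. A term of depth ≤ k is either a constant or a function symbol applied to arguments of depth ≤ k−1, so N_k = 1 + N_{k-1}.
N_0 = 1
N_1 = 1 + 1 = 2
N_2 = 1 + 2 = 3
Explicitly: u, succ(u), succ(succ(u)).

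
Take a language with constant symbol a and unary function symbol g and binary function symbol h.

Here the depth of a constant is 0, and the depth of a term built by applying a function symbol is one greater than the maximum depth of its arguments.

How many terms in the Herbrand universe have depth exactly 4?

Write N_k for the number of ground terms of depth ≤ k. A term of depth ≤ k is either a constant or a function symbol applied to arguments of depth ≤ k−1, so N_k = 1 + N_{k-1} + N_{k-1}^2.
N_0 = 1
N_1 = 1 + 1 + 1^2 = 3
N_2 = 1 + 3 + 3^2 = 13
N_3 = 1 + 13 + 13^2 = 183
N_4 = 1 + 183 + 183^2 = 33673
Terms of depth exactly 4: N_4 − N_3 = 33673 − 183 = 33490.

33490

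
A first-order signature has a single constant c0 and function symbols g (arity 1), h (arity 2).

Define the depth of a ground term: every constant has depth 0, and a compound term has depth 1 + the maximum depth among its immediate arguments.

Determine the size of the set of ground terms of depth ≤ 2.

Write N_k for the number of ground terms of depth ≤ k. A term of depth ≤ k is either a constant or a function symbol applied to arguments of depth ≤ k−1, so N_k = 1 + N_{k-1} + N_{k-1}^2.
N_0 = 1
N_1 = 1 + 1 + 1^2 = 3
N_2 = 1 + 3 + 3^2 = 13

13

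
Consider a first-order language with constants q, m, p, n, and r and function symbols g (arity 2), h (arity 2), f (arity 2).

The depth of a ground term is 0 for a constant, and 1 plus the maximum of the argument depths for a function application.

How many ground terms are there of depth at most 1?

Let N_k = |{terms of depth ≤ k}|. Then N_0 = 5 and N_k = 5 + N_{k-1}^2 + N_{k-1}^2 + N_{k-1}^2 for k ≥ 1 (one summand per function symbol, arity giving the exponent).
N_0 = 5
N_1 = 5 + 5^2 + 5^2 + 5^2 = 80

80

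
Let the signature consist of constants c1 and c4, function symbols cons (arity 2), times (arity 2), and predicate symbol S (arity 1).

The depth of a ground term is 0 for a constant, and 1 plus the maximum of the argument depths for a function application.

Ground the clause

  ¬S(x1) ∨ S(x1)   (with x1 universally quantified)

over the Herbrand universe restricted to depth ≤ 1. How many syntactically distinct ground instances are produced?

10

Ground terms of depth ≤ 1:
  Let N_k count ground terms of depth at most k. Each non-constant term of depth ≤ k is some function symbol applied to depth-≤(k−1) arguments, giving N_k = 2 + N_{k-1}^2 + N_{k-1}^2.
  N_0 = 2
  N_1 = 2 + 2^2 + 2^2 = 10
So there are 10 ground terms available for substitution.
The variable x1 ranges independently over the available ground terms, and distinct assignments produce distinct instances.
Number of ground instances = 10.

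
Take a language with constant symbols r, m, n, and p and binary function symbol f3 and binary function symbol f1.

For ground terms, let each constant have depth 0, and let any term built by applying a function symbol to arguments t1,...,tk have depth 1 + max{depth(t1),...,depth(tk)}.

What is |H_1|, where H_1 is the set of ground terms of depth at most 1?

36

Write N_k for the number of ground terms of depth ≤ k. A term of depth ≤ k is either a constant or a function symbol applied to arguments of depth ≤ k−1, so N_k = 4 + N_{k-1}^2 + N_{k-1}^2.
N_0 = 4
N_1 = 4 + 4^2 + 4^2 = 36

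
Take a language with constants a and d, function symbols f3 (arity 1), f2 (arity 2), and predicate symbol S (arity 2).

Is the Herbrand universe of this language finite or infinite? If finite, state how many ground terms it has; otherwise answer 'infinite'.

The signature has at least one function symbol (f3, arity 1) and at least one constant (a).
Iterating f3 gives infinitely many distinct ground terms: a, f3(a), f3(f3(a)), ...
So the Herbrand universe is infinite.

infinite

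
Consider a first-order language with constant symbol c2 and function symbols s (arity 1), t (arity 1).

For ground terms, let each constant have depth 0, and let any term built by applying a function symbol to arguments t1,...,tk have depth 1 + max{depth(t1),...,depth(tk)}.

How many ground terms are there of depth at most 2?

If N_k denotes the number of depth-≤k ground terms, the 1 constant gives N_0 = 1, and each function symbol of arity r contributes N_{k-1}^r new terms at level k: N_k = 1 + N_{k-1} + N_{k-1}.
N_0 = 1
N_1 = 1 + 1 + 1 = 3
N_2 = 1 + 3 + 3 = 7
Explicitly: c2, s(c2), s(s(c2)), s(t(c2)), t(c2), t(s(c2)), t(t(c2)).

7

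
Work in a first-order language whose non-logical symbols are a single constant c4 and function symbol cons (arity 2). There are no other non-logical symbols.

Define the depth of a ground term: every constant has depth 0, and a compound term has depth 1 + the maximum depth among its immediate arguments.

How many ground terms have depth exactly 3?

Write N_k for the number of ground terms of depth ≤ k. A term of depth ≤ k is either a constant or a function symbol applied to arguments of depth ≤ k−1, so N_k = 1 + N_{k-1}^2.
N_0 = 1
N_1 = 1 + 1^2 = 2
N_2 = 1 + 2^2 = 5
N_3 = 1 + 5^2 = 26
Terms of depth exactly 3: N_3 − N_2 = 26 − 5 = 21.

21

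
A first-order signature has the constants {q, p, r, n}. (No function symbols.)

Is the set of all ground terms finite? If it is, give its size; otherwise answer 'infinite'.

There are no function symbols, so every ground term is one of the 4 constants.
The Herbrand universe is {q, p, r, n}, which is finite with 4 elements.

4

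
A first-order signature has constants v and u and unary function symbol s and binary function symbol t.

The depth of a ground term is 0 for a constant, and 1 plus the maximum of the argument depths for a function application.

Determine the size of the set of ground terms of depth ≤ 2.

Write N_k for the number of ground terms of depth ≤ k. A term of depth ≤ k is either a constant or a function symbol applied to arguments of depth ≤ k−1, so N_k = 2 + N_{k-1} + N_{k-1}^2.
N_0 = 2
N_1 = 2 + 2 + 2^2 = 8
N_2 = 2 + 8 + 8^2 = 74

74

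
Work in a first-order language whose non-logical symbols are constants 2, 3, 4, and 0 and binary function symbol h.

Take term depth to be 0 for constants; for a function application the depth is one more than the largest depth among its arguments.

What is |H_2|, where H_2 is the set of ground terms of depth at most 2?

Let N_k count ground terms of depth at most k. Each non-constant term of depth ≤ k is some function symbol applied to depth-≤(k−1) arguments, giving N_k = 4 + N_{k-1}^2.
N_0 = 4
N_1 = 4 + 4^2 = 20
N_2 = 4 + 20^2 = 404

404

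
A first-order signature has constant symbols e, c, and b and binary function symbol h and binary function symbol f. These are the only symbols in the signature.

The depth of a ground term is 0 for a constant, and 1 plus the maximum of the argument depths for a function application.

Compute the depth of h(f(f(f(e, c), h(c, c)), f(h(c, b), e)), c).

depth(f(e, c)) = 1 + max(0, 0) = 1
depth(h(c, c)) = 1 + max(0, 0) = 1
depth(f(f(e, c), h(c, c))) = 1 + max(1, 1) = 2
depth(h(c, b)) = 1 + max(0, 0) = 1
depth(f(h(c, b), e)) = 1 + max(1, 0) = 2
depth(f(f(f(e, c), h(c, c)), f(h(c, b), e))) = 1 + max(2, 2) = 3
depth(h(f(f(f(e, c), h(c, c)), f(h(c, b), e)), c)) = 1 + max(3, 0) = 4

4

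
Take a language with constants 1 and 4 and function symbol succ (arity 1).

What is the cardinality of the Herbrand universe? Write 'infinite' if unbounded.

infinite

The signature has at least one function symbol (succ, arity 1) and at least one constant (1).
Iterating succ gives infinitely many distinct ground terms: 1, succ(1), succ(succ(1)), ...
So the Herbrand universe is infinite.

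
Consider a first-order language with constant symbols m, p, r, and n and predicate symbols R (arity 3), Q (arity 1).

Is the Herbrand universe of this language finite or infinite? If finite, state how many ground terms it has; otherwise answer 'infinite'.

There are no function symbols, so every ground term is one of the 4 constants.
The Herbrand universe is {m, p, r, n}, which is finite with 4 elements.

4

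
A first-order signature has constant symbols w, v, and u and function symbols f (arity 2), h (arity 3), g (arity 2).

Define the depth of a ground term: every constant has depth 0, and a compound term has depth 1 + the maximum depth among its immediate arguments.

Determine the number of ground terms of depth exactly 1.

Write N_k for the number of ground terms of depth ≤ k. A term of depth ≤ k is either a constant or a function symbol applied to arguments of depth ≤ k−1, so N_k = 3 + N_{k-1}^2 + N_{k-1}^3 + N_{k-1}^2.
N_0 = 3
N_1 = 3 + 3^2 + 3^3 + 3^2 = 48
Terms of depth exactly 1: N_1 − N_0 = 48 − 3 = 45.

45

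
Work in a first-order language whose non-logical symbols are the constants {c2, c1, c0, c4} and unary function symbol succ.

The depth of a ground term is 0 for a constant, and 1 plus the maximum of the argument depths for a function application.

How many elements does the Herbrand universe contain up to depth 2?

If N_k denotes the number of depth-≤k ground terms, the 4 constants give N_0 = 4, and each function symbol of arity r contributes N_{k-1}^r new terms at level k: N_k = 4 + N_{k-1}.
N_0 = 4
N_1 = 4 + 4 = 8
N_2 = 4 + 8 = 12

12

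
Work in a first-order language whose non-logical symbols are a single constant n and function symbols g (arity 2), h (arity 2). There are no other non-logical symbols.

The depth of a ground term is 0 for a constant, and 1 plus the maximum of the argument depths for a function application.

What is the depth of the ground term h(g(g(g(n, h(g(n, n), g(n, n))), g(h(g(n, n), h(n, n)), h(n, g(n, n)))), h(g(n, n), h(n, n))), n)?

6

depth(g(n, n)) = 1 + max(0, 0) = 1
depth(h(g(n, n), g(n, n))) = 1 + max(1, 1) = 2
depth(g(n, h(g(n, n), g(n, n)))) = 1 + max(0, 2) = 3
depth(h(n, n)) = 1 + max(0, 0) = 1
depth(h(g(n, n), h(n, n))) = 1 + max(1, 1) = 2
depth(h(n, g(n, n))) = 1 + max(0, 1) = 2
depth(g(h(g(n, n), h(n, n)), h(n, g(n, n)))) = 1 + max(2, 2) = 3
depth(g(g(n, h(g(n, n), g(n, n))), g(h(g(n, n), h(n, n)), h(n, g(n, n))))) = 1 + max(3, 3) = 4
depth(g(g(g(n, h(g(n, n), g(n, n))), g(h(g(n, n), h(n, n)), h(n, g(n, n)))), h(g(n, n), h(n, n)))) = 1 + max(4, 2) = 5
depth(h(g(g(g(n, h(g(n, n), g(n, n))), g(h(g(n, n), h(n, n)), h(n, g(n, n)))), h(g(n, n), h(n, n))), n)) = 1 + max(5, 0) = 6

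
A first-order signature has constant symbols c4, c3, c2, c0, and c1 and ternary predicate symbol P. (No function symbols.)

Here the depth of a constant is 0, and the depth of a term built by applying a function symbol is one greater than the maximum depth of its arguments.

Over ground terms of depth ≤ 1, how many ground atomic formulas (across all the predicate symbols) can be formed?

First count ground terms of depth ≤ 1.
With no function symbols every ground term is a constant, so there are exactly 5 ground terms at every depth bound.
N_0 = 5
N_1 = 5
So |H| = 5.
A ground atom is a predicate applied to a tuple of terms from H, so the count is the sum over predicates of |H|^arity:
  P: 5^3 = 125
Total ground atoms: 125.

125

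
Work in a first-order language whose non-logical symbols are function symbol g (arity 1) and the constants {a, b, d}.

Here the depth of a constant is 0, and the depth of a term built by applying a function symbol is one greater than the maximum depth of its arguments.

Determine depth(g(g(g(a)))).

depth(g(a)) = 1 + depth(a) = 1 + 0 = 1
depth(g(g(a))) = 1 + depth(g(a)) = 1 + 1 = 2
depth(g(g(g(a)))) = 1 + depth(g(g(a))) = 1 + 2 = 3

3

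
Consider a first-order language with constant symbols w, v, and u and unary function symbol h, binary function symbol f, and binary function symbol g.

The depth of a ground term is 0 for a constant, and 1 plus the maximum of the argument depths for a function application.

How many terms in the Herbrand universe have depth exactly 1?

21

Write N_k for the number of ground terms of depth ≤ k. A term of depth ≤ k is either a constant or a function symbol applied to arguments of depth ≤ k−1, so N_k = 3 + N_{k-1} + N_{k-1}^2 + N_{k-1}^2.
N_0 = 3
N_1 = 3 + 3 + 3^2 + 3^2 = 24
Terms of depth exactly 1: N_1 − N_0 = 24 − 3 = 21.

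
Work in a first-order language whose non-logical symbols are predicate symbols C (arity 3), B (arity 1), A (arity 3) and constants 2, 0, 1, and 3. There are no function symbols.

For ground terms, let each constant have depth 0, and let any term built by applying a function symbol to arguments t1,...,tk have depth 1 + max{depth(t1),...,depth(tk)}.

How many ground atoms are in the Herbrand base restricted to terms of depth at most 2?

132

First count ground terms of depth ≤ 2.
With no function symbols every ground term is a constant, so there are exactly 4 ground terms at every depth bound.
N_0 = 4
N_1 = 4
N_2 = 4
So |H| = 4.
Ground atoms are formed by filling each argument slot of a predicate with a term from H, so an r-ary predicate gives |H|^r atoms:
  C: 4^3 = 64;  B: 4;  A: 4^3 = 64
Total ground atoms: 64 + 4 + 64 = 132.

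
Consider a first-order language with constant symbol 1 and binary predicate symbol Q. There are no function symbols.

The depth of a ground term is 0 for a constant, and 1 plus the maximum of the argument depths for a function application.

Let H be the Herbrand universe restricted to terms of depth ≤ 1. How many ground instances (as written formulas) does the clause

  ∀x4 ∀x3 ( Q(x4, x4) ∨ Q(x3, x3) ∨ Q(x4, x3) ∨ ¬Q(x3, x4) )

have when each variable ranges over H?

1

Ground terms of depth ≤ 1:
  With no function symbols every ground term is a constant, so there is exactly 1 ground term at every depth bound.
  N_0 = 1
  N_1 = 1
So there is exactly 1 ground term available for substitution.
The clause has 2 distinct variables (x4, x3), each appearing in the body. In the free term algebra distinct substitutions yield syntactically distinct ground instances.
Number of ground instances = 1^2 = 1.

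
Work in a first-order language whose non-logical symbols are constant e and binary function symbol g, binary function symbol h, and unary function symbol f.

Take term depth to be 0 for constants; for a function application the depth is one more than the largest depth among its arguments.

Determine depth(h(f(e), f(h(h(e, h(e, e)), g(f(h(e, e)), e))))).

depth(f(e)) = 1 + depth(e) = 1 + 0 = 1
depth(h(e, e)) = 1 + max(0, 0) = 1
depth(h(e, h(e, e))) = 1 + max(0, 1) = 2
depth(f(h(e, e))) = 1 + depth(h(e, e)) = 1 + 1 = 2
depth(g(f(h(e, e)), e)) = 1 + max(2, 0) = 3
depth(h(h(e, h(e, e)), g(f(h(e, e)), e))) = 1 + max(2, 3) = 4
depth(f(h(h(e, h(e, e)), g(f(h(e, e)), e)))) = 1 + depth(h(h(e, h(e, e)), g(f(h(e, e)), e))) = 1 + 4 = 5
depth(h(f(e), f(h(h(e, h(e, e)), g(f(h(e, e)), e))))) = 1 + max(1, 5) = 6

6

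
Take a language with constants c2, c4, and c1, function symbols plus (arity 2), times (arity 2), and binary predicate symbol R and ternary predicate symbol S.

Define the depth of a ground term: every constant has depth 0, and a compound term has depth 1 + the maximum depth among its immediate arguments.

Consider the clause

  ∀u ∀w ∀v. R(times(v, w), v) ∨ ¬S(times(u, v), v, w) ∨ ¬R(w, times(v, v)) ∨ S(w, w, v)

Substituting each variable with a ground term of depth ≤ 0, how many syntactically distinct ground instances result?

Ground terms of depth ≤ 0:
  Let N_k count ground terms of depth at most k. Each non-constant term of depth ≤ k is some function symbol applied to depth-≤(k−1) arguments, giving N_k = 3 + N_{k-1}^2 + N_{k-1}^2.
  N_0 = 3
  Explicitly: c2, c4, c1.
So there are 3 ground terms available for substitution.
Each of u, w, v ranges independently over the available ground terms, and distinct assignments produce distinct instances.
Number of ground instances = 3^3 = 27.

27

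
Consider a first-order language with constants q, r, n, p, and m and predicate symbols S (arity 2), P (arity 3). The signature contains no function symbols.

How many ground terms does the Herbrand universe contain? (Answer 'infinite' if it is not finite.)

5

There are no function symbols, so every ground term is one of the 5 constants.
The Herbrand universe is {q, r, n, p, m}, which is finite with 5 elements.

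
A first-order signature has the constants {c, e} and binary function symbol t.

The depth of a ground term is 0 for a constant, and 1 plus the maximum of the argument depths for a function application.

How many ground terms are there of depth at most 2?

Let N_k = |{terms of depth ≤ k}|. Then N_0 = 2 and N_k = 2 + N_{k-1}^2 for k ≥ 1 (one summand per function symbol, arity giving the exponent).
N_0 = 2
N_1 = 2 + 2^2 = 6
N_2 = 2 + 6^2 = 38

38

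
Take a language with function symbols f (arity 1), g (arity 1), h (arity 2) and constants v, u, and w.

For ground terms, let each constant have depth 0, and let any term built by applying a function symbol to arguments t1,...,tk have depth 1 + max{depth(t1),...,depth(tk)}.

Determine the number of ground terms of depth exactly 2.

Let N_k count ground terms of depth at most k. Each non-constant term of depth ≤ k is some function symbol applied to depth-≤(k−1) arguments, giving N_k = 3 + N_{k-1} + N_{k-1} + N_{k-1}^2.
N_0 = 3
N_1 = 3 + 3 + 3 + 3^2 = 18
N_2 = 3 + 18 + 18 + 18^2 = 363
Terms of depth exactly 2: N_2 − N_1 = 363 − 18 = 345.

345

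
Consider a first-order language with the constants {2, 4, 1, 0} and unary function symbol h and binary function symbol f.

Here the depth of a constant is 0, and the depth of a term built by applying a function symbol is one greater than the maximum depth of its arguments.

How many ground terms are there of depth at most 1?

Count level by level. With function symbols h/1, f/2, the terms of depth ≤ k are the 4 constants together with each function applied to depth-≤(k−1) tuples, so N_k = 4 + N_{k-1} + N_{k-1}^2.
N_0 = 4
N_1 = 4 + 4 + 4^2 = 24

24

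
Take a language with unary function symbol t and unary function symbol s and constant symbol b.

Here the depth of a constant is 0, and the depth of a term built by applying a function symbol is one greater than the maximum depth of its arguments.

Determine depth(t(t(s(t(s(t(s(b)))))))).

depth(s(b)) = 1 + depth(b) = 1 + 0 = 1
depth(t(s(b))) = 1 + depth(s(b)) = 1 + 1 = 2
depth(s(t(s(b)))) = 1 + depth(t(s(b))) = 1 + 2 = 3
depth(t(s(t(s(b))))) = 1 + depth(s(t(s(b)))) = 1 + 3 = 4
depth(s(t(s(t(s(b)))))) = 1 + depth(t(s(t(s(b))))) = 1 + 4 = 5
depth(t(s(t(s(t(s(b))))))) = 1 + depth(s(t(s(t(s(b)))))) = 1 + 5 = 6
depth(t(t(s(t(s(t(s(b)))))))) = 1 + depth(t(s(t(s(t(s(b))))))) = 1 + 6 = 7

7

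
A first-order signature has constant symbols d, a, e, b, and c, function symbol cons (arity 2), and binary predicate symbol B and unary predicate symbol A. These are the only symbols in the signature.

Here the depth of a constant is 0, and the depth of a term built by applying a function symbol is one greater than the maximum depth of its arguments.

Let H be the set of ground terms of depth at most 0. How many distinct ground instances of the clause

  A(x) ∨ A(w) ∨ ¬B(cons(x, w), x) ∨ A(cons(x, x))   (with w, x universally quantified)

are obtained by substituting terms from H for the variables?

25

Ground terms of depth ≤ 0:
  Let N_k = |{terms of depth ≤ k}|. Then N_0 = 5 and N_k = 5 + N_{k-1}^2 for k ≥ 1 (one summand per function symbol, arity giving the exponent).
  N_0 = 5
So there are 5 ground terms available for substitution.
There are 2 variables to instantiate (w, x), each occurring in at least one literal, so different choices give different ground instances.
Number of ground instances = 5^2 = 25.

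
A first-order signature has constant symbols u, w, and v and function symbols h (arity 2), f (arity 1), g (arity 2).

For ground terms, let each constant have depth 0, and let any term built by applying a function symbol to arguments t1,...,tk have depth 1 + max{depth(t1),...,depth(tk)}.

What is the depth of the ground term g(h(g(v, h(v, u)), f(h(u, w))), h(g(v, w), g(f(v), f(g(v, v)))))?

depth(h(v, u)) = 1 + max(0, 0) = 1
depth(g(v, h(v, u))) = 1 + max(0, 1) = 2
depth(h(u, w)) = 1 + max(0, 0) = 1
depth(f(h(u, w))) = 1 + depth(h(u, w)) = 1 + 1 = 2
depth(h(g(v, h(v, u)), f(h(u, w)))) = 1 + max(2, 2) = 3
depth(g(v, w)) = 1 + max(0, 0) = 1
depth(f(v)) = 1 + depth(v) = 1 + 0 = 1
depth(g(v, v)) = 1 + max(0, 0) = 1
depth(f(g(v, v))) = 1 + depth(g(v, v)) = 1 + 1 = 2
depth(g(f(v), f(g(v, v)))) = 1 + max(1, 2) = 3
depth(h(g(v, w), g(f(v), f(g(v, v))))) = 1 + max(1, 3) = 4
depth(g(h(g(v, h(v, u)), f(h(u, w))), h(g(v, w), g(f(v), f(g(v, v)))))) = 1 + max(3, 4) = 5

5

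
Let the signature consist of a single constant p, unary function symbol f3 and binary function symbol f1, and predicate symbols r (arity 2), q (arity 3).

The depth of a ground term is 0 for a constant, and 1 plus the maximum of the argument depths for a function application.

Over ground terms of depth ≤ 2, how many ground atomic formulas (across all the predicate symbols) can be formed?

2366

First count ground terms of depth ≤ 2.
If N_k denotes the number of depth-≤k ground terms, the 1 constant gives N_0 = 1, and each function symbol of arity r contributes N_{k-1}^r new terms at level k: N_k = 1 + N_{k-1} + N_{k-1}^2.
N_0 = 1
N_1 = 1 + 1 + 1^2 = 3
N_2 = 1 + 3 + 3^2 = 13
So |H| = 13.
Ground atoms are formed by filling each argument slot of a predicate with a term from H, so an r-ary predicate gives |H|^r atoms:
  r: 13^2 = 169;  q: 13^3 = 2197
Total ground atoms: 169 + 2197 = 2366.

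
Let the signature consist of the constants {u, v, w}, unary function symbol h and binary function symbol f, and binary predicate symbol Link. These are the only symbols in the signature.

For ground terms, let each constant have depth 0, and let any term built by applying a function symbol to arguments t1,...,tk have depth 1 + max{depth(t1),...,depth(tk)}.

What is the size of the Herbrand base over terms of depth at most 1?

225

First count ground terms of depth ≤ 1.
Let N_k count ground terms of depth at most k. Each non-constant term of depth ≤ k is some function symbol applied to depth-≤(k−1) arguments, giving N_k = 3 + N_{k-1} + N_{k-1}^2.
N_0 = 3
N_1 = 3 + 3 + 3^2 = 15
So |H| = 15.
Each predicate of arity r yields |H|^r ground atoms (one per choice of an r-tuple from H):
  Link: 15^2 = 225
Total ground atoms: 225.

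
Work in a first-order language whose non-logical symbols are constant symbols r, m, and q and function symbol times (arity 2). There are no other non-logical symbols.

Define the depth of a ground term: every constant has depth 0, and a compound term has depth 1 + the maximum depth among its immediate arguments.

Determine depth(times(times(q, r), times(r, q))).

depth(times(q, r)) = 1 + max(0, 0) = 1
depth(times(r, q)) = 1 + max(0, 0) = 1
depth(times(times(q, r), times(r, q))) = 1 + max(1, 1) = 2

2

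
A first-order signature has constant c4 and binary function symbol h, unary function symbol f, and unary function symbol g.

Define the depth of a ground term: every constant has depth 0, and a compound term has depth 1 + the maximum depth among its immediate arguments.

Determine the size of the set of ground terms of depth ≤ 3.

676

Write N_k for the number of ground terms of depth ≤ k. A term of depth ≤ k is either a constant or a function symbol applied to arguments of depth ≤ k−1, so N_k = 1 + N_{k-1}^2 + N_{k-1} + N_{k-1}.
N_0 = 1
N_1 = 1 + 1^2 + 1 + 1 = 4
N_2 = 1 + 4^2 + 4 + 4 = 25
N_3 = 1 + 25^2 + 25 + 25 = 676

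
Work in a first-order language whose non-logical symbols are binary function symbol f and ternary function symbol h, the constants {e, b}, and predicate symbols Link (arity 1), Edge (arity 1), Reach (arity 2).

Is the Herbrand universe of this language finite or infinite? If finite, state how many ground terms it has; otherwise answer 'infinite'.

The signature has at least one function symbol (f, arity 2) and at least one constant (e).
Iterating f gives infinitely many distinct ground terms: e, f(e, e), f(f(e, e), f(e, e)), ...
So the Herbrand universe is infinite.

infinite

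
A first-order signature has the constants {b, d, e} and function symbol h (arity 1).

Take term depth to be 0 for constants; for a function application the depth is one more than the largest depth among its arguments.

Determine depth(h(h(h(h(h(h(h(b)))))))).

depth(h(b)) = 1 + depth(b) = 1 + 0 = 1
depth(h(h(b))) = 1 + depth(h(b)) = 1 + 1 = 2
depth(h(h(h(b)))) = 1 + depth(h(h(b))) = 1 + 2 = 3
depth(h(h(h(h(b))))) = 1 + depth(h(h(h(b)))) = 1 + 3 = 4
depth(h(h(h(h(h(b)))))) = 1 + depth(h(h(h(h(b))))) = 1 + 4 = 5
depth(h(h(h(h(h(h(b))))))) = 1 + depth(h(h(h(h(h(b)))))) = 1 + 5 = 6
depth(h(h(h(h(h(h(h(b)))))))) = 1 + depth(h(h(h(h(h(h(b))))))) = 1 + 6 = 7

7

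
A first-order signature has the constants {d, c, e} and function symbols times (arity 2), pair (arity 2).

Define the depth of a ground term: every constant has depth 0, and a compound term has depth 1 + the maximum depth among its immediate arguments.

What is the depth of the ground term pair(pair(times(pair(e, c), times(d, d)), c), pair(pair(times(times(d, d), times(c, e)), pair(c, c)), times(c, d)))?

5

depth(pair(e, c)) = 1 + max(0, 0) = 1
depth(times(d, d)) = 1 + max(0, 0) = 1
depth(times(pair(e, c), times(d, d))) = 1 + max(1, 1) = 2
depth(pair(times(pair(e, c), times(d, d)), c)) = 1 + max(2, 0) = 3
depth(times(c, e)) = 1 + max(0, 0) = 1
depth(times(times(d, d), times(c, e))) = 1 + max(1, 1) = 2
depth(pair(c, c)) = 1 + max(0, 0) = 1
depth(pair(times(times(d, d), times(c, e)), pair(c, c))) = 1 + max(2, 1) = 3
depth(times(c, d)) = 1 + max(0, 0) = 1
depth(pair(pair(times(times(d, d), times(c, e)), pair(c, c)), times(c, d))) = 1 + max(3, 1) = 4
depth(pair(pair(times(pair(e, c), times(d, d)), c), pair(pair(times(times(d, d), times(c, e)), pair(c, c)), times(c, d)))) = 1 + max(3, 4) = 5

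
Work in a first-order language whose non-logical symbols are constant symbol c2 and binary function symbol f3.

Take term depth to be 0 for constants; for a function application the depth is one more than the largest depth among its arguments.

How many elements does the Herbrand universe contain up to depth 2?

Let N_k = |{terms of depth ≤ k}|. Then N_0 = 1 and N_k = 1 + N_{k-1}^2 for k ≥ 1 (one summand per function symbol, arity giving the exponent).
N_0 = 1
N_1 = 1 + 1^2 = 2
N_2 = 1 + 2^2 = 5
Explicitly: c2, f3(c2, c2), f3(c2, f3(c2, c2)), f3(f3(c2, c2), c2), f3(f3(c2, c2), f3(c2, c2)).

5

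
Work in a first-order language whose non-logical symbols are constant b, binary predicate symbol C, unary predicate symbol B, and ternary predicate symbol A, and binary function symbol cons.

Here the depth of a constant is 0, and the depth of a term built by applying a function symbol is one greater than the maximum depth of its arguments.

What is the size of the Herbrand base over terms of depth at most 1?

First count ground terms of depth ≤ 1.
Write N_k for the number of ground terms of depth ≤ k. A term of depth ≤ k is either a constant or a function symbol applied to arguments of depth ≤ k−1, so N_k = 1 + N_{k-1}^2.
N_0 = 1
N_1 = 1 + 1^2 = 2
Explicitly: b, cons(b, b).
So |H| = 2.
Ground atoms are formed by filling each argument slot of a predicate with a term from H, so an r-ary predicate gives |H|^r atoms:
  C: 2^2 = 4;  B: 2;  A: 2^3 = 8
Total ground atoms: 4 + 2 + 8 = 14.

14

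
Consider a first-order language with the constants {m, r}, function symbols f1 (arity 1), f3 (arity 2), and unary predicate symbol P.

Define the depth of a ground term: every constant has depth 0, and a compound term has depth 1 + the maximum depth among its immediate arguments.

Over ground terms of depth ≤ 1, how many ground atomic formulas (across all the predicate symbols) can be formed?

First count ground terms of depth ≤ 1.
Count level by level. With function symbols f1/1, f3/2, the terms of depth ≤ k are the 2 constants together with each function applied to depth-≤(k−1) tuples, so N_k = 2 + N_{k-1} + N_{k-1}^2.
N_0 = 2
N_1 = 2 + 2 + 2^2 = 8
So |H| = 8.
Each predicate of arity r yields |H|^r ground atoms (one per choice of an r-tuple from H):
  P: 8
Total ground atoms: 8.

8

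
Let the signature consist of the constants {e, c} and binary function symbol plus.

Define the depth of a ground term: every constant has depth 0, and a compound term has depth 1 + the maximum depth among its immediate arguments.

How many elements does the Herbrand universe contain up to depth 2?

Count level by level. With function symbols plus/2, the terms of depth ≤ k are the 2 constants together with each function applied to depth-≤(k−1) tuples, so N_k = 2 + N_{k-1}^2.
N_0 = 2
N_1 = 2 + 2^2 = 6
N_2 = 2 + 6^2 = 38

38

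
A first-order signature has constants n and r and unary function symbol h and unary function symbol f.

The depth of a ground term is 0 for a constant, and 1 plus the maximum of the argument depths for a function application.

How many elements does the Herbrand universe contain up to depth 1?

Write N_k for the number of ground terms of depth ≤ k. A term of depth ≤ k is either a constant or a function symbol applied to arguments of depth ≤ k−1, so N_k = 2 + N_{k-1} + N_{k-1}.
N_0 = 2
N_1 = 2 + 2 + 2 = 6
Explicitly: n, r, h(n), h(r), f(n), f(r).

6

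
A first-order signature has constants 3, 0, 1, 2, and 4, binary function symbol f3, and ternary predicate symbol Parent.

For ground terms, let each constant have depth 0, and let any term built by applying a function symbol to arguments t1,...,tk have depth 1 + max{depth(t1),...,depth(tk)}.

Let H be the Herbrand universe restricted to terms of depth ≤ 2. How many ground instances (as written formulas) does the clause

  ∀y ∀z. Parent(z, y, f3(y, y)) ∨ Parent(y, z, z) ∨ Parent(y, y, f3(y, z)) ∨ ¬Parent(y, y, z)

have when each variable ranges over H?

819025

Ground terms of depth ≤ 2:
  Let N_k count ground terms of depth at most k. Each non-constant term of depth ≤ k is some function symbol applied to depth-≤(k−1) arguments, giving N_k = 5 + N_{k-1}^2.
  N_0 = 5
  N_1 = 5 + 5^2 = 30
  N_2 = 5 + 30^2 = 905
So there are 905 ground terms available for substitution.
The clause has 2 distinct variables (y, z), each appearing in the body. In the free term algebra distinct substitutions yield syntactically distinct ground instances.
Number of ground instances = 905^2 = 819025.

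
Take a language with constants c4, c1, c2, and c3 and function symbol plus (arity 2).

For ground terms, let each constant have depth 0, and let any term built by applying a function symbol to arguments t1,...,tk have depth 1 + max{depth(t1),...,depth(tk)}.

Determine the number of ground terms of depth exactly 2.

Count level by level. With function symbols plus/2, the terms of depth ≤ k are the 4 constants together with each function applied to depth-≤(k−1) tuples, so N_k = 4 + N_{k-1}^2.
N_0 = 4
N_1 = 4 + 4^2 = 20
N_2 = 4 + 20^2 = 404
Terms of depth exactly 2: N_2 − N_1 = 404 − 20 = 384.

384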